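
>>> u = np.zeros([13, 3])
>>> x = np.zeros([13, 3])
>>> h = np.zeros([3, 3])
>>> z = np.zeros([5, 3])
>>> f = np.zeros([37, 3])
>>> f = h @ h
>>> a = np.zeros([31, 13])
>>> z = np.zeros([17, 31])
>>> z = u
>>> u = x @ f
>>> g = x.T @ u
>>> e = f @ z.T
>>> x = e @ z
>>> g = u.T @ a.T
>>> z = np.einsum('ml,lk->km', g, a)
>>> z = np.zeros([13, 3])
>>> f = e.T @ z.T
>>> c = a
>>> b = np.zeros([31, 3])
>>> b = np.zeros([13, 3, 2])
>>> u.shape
(13, 3)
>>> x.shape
(3, 3)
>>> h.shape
(3, 3)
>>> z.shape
(13, 3)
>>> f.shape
(13, 13)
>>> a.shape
(31, 13)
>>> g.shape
(3, 31)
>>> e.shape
(3, 13)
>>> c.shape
(31, 13)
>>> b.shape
(13, 3, 2)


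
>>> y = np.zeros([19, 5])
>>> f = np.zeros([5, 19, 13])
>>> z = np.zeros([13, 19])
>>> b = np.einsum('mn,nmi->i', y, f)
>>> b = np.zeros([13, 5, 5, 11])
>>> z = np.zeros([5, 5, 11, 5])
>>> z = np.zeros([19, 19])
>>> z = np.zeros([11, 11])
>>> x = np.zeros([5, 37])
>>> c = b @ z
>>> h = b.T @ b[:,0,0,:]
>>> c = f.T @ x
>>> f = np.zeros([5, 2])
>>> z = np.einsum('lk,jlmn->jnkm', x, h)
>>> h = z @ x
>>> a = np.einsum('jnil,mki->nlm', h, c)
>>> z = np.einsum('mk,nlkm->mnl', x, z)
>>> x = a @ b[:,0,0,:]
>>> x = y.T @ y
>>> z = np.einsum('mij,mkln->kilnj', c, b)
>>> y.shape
(19, 5)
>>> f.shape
(5, 2)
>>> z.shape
(5, 19, 5, 11, 37)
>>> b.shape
(13, 5, 5, 11)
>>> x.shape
(5, 5)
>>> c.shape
(13, 19, 37)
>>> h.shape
(11, 11, 37, 37)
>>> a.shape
(11, 37, 13)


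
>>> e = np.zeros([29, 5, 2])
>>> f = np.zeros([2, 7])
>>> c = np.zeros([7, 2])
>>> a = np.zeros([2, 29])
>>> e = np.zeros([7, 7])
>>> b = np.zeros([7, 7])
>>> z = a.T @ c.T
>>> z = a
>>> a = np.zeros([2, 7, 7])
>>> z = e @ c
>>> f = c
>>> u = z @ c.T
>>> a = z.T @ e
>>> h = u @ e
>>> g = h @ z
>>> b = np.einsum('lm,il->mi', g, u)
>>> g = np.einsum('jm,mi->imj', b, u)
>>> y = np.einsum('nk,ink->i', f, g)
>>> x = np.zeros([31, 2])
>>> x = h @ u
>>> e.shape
(7, 7)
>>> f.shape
(7, 2)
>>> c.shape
(7, 2)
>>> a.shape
(2, 7)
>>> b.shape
(2, 7)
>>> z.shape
(7, 2)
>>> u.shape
(7, 7)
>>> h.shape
(7, 7)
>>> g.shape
(7, 7, 2)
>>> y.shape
(7,)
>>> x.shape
(7, 7)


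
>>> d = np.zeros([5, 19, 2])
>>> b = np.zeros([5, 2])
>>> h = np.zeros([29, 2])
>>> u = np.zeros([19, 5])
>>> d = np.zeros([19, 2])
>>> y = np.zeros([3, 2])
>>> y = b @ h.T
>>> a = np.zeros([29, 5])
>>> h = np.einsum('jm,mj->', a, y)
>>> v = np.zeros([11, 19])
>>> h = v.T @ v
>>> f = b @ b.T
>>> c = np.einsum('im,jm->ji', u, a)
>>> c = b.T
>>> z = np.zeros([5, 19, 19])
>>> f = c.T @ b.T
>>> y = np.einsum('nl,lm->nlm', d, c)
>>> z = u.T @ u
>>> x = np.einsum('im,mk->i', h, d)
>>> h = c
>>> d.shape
(19, 2)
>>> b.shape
(5, 2)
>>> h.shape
(2, 5)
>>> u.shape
(19, 5)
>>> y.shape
(19, 2, 5)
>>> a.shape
(29, 5)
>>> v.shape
(11, 19)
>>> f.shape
(5, 5)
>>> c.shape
(2, 5)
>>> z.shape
(5, 5)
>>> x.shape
(19,)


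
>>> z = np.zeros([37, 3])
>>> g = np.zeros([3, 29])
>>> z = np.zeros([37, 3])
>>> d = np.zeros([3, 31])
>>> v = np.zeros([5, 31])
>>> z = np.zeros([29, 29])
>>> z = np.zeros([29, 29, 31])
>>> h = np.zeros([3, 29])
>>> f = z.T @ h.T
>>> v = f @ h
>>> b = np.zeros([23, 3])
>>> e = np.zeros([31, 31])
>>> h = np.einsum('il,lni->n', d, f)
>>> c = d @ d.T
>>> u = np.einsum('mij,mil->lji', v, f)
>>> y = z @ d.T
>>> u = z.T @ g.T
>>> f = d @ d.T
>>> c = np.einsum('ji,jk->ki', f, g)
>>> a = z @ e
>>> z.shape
(29, 29, 31)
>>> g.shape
(3, 29)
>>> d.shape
(3, 31)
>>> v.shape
(31, 29, 29)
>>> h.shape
(29,)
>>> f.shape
(3, 3)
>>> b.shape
(23, 3)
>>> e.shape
(31, 31)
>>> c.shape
(29, 3)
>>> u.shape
(31, 29, 3)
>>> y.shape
(29, 29, 3)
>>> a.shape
(29, 29, 31)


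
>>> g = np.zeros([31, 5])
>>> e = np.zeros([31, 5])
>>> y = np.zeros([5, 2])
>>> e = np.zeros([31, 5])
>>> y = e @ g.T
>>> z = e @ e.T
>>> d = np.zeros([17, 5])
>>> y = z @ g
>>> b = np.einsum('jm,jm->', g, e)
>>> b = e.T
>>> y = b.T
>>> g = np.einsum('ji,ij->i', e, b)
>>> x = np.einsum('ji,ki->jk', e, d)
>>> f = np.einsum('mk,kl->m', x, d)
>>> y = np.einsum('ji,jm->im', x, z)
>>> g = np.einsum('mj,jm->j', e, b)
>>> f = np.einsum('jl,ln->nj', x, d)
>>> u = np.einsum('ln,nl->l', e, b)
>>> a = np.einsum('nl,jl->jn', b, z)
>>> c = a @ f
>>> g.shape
(5,)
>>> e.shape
(31, 5)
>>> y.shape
(17, 31)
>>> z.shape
(31, 31)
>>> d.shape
(17, 5)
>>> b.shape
(5, 31)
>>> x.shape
(31, 17)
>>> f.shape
(5, 31)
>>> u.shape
(31,)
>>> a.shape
(31, 5)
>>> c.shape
(31, 31)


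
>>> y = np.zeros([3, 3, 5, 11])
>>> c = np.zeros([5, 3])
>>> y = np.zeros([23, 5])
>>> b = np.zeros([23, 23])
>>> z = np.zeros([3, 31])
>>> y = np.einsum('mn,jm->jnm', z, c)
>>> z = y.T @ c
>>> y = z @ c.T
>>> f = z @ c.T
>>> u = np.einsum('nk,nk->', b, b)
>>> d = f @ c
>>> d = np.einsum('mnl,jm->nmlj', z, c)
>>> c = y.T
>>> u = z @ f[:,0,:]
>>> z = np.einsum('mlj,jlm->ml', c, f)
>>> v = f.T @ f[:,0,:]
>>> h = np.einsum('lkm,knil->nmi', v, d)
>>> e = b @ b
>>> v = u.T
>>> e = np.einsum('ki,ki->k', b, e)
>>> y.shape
(3, 31, 5)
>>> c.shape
(5, 31, 3)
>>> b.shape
(23, 23)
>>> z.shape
(5, 31)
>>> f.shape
(3, 31, 5)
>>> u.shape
(3, 31, 5)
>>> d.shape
(31, 3, 3, 5)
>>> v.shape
(5, 31, 3)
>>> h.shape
(3, 5, 3)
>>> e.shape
(23,)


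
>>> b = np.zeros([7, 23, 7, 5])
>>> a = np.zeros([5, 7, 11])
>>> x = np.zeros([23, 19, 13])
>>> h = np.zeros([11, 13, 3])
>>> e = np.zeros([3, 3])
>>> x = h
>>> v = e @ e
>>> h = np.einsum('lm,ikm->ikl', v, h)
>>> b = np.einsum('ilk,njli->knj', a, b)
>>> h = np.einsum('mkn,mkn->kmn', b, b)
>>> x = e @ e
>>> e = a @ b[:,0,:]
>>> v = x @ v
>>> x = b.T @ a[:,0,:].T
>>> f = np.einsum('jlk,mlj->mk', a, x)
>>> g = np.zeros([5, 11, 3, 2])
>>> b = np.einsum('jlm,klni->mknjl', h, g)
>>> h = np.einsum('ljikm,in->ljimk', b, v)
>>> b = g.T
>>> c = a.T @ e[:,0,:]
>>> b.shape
(2, 3, 11, 5)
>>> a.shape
(5, 7, 11)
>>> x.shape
(23, 7, 5)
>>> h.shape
(23, 5, 3, 11, 7)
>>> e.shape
(5, 7, 23)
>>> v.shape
(3, 3)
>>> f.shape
(23, 11)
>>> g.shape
(5, 11, 3, 2)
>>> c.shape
(11, 7, 23)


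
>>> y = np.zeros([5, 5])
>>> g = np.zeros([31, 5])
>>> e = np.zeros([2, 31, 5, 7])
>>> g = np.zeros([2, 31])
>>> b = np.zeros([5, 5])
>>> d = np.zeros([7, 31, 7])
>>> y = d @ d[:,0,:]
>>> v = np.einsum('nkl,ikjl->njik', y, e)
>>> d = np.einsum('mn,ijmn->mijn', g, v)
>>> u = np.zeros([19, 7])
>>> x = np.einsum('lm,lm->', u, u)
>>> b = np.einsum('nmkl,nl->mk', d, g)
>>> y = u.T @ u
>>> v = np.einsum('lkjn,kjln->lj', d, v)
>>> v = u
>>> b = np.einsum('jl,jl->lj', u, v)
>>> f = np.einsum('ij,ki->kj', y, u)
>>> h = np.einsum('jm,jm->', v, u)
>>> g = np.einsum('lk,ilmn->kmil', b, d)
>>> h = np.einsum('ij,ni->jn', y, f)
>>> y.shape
(7, 7)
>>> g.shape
(19, 5, 2, 7)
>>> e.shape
(2, 31, 5, 7)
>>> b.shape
(7, 19)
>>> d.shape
(2, 7, 5, 31)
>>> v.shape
(19, 7)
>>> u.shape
(19, 7)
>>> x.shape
()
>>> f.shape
(19, 7)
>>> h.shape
(7, 19)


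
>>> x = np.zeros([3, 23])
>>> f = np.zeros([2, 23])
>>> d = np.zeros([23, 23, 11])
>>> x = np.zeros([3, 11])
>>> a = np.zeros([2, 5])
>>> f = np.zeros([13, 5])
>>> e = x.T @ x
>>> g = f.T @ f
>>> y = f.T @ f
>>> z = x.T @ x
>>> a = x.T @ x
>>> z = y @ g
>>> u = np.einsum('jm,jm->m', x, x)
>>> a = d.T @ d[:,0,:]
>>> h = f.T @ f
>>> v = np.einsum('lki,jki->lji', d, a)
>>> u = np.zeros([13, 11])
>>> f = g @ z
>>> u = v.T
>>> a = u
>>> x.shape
(3, 11)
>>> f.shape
(5, 5)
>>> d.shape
(23, 23, 11)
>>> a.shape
(11, 11, 23)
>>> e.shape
(11, 11)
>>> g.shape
(5, 5)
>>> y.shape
(5, 5)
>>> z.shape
(5, 5)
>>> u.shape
(11, 11, 23)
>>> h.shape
(5, 5)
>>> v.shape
(23, 11, 11)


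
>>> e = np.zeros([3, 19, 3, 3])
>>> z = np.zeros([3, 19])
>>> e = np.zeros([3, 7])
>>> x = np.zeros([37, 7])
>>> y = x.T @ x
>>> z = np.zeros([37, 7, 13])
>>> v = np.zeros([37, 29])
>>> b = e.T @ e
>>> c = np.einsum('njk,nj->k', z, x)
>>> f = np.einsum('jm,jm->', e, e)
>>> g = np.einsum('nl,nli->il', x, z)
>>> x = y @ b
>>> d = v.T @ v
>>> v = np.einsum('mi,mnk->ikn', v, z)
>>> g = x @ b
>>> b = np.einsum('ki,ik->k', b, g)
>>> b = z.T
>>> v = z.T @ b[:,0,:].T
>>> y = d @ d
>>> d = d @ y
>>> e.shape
(3, 7)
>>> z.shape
(37, 7, 13)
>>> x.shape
(7, 7)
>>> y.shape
(29, 29)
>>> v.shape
(13, 7, 13)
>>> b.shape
(13, 7, 37)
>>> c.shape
(13,)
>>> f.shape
()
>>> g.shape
(7, 7)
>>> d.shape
(29, 29)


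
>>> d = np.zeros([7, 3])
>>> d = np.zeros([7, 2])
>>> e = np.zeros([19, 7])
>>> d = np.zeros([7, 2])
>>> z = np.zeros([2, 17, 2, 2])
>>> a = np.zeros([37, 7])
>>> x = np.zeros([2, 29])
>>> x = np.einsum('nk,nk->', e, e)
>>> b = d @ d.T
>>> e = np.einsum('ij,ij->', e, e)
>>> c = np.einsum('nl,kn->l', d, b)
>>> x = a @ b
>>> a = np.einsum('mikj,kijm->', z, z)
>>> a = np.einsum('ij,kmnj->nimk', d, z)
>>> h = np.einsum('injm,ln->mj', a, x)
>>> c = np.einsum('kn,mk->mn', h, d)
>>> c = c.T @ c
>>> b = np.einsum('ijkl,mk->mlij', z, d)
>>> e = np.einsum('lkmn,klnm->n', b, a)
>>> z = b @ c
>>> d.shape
(7, 2)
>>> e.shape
(17,)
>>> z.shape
(7, 2, 2, 17)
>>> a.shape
(2, 7, 17, 2)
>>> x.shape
(37, 7)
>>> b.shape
(7, 2, 2, 17)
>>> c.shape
(17, 17)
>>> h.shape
(2, 17)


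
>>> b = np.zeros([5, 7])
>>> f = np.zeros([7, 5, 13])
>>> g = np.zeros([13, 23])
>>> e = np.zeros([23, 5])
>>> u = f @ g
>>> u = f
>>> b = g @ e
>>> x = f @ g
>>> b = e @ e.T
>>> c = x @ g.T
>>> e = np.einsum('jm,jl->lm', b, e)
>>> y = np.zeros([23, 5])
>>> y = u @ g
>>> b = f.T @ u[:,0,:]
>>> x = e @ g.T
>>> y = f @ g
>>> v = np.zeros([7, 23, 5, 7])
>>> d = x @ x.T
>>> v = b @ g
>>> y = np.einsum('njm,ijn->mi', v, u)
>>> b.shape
(13, 5, 13)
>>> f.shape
(7, 5, 13)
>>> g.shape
(13, 23)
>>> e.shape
(5, 23)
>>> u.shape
(7, 5, 13)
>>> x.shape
(5, 13)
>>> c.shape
(7, 5, 13)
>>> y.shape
(23, 7)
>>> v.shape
(13, 5, 23)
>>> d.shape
(5, 5)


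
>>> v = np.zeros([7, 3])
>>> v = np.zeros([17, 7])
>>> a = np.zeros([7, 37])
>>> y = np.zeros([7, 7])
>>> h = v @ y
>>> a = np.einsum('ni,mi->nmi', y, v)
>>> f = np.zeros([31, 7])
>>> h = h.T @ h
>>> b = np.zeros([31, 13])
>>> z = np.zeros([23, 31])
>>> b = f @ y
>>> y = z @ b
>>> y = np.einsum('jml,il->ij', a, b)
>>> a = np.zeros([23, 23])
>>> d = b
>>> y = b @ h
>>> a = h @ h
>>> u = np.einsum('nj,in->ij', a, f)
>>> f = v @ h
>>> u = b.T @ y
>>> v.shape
(17, 7)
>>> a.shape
(7, 7)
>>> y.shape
(31, 7)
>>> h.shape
(7, 7)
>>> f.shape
(17, 7)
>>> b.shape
(31, 7)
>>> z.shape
(23, 31)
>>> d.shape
(31, 7)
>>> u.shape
(7, 7)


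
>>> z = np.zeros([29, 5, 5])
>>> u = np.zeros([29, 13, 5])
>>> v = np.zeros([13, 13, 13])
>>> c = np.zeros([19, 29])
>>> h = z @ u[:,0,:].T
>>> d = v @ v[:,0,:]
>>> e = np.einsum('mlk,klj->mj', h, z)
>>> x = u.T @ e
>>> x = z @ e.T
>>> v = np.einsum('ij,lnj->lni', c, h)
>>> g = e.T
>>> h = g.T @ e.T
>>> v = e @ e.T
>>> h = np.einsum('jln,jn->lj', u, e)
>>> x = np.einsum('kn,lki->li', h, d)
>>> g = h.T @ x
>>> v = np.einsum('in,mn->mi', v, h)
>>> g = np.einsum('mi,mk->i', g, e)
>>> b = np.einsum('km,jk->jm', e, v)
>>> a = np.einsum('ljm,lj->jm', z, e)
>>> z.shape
(29, 5, 5)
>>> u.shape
(29, 13, 5)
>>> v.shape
(13, 29)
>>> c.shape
(19, 29)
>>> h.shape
(13, 29)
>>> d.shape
(13, 13, 13)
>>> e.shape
(29, 5)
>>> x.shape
(13, 13)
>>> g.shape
(13,)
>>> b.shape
(13, 5)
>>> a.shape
(5, 5)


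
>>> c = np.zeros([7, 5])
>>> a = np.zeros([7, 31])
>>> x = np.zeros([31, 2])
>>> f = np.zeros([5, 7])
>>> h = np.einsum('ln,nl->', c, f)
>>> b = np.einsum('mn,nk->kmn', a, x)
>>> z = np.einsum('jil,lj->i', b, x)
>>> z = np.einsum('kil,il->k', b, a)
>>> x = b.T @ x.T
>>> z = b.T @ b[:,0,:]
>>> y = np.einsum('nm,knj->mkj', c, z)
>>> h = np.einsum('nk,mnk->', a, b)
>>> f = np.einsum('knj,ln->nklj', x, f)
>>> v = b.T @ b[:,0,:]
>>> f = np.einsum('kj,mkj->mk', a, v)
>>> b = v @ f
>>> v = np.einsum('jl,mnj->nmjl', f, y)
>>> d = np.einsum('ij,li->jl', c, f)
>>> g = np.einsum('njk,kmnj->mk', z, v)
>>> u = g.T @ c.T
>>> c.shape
(7, 5)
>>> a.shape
(7, 31)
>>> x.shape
(31, 7, 31)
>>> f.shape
(31, 7)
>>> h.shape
()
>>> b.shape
(31, 7, 7)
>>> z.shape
(31, 7, 31)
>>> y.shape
(5, 31, 31)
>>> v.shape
(31, 5, 31, 7)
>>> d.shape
(5, 31)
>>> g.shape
(5, 31)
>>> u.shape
(31, 7)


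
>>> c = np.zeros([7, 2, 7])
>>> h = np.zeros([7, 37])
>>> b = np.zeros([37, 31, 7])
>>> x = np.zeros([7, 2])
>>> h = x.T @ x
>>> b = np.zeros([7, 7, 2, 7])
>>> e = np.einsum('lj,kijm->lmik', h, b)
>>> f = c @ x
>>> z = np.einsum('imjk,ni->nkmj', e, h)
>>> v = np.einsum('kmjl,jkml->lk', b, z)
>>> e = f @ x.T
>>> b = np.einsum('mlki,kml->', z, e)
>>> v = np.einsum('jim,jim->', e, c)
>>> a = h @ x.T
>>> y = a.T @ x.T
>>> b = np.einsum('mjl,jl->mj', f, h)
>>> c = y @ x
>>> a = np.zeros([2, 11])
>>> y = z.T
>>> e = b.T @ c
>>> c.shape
(7, 2)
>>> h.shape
(2, 2)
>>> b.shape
(7, 2)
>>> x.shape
(7, 2)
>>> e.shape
(2, 2)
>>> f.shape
(7, 2, 2)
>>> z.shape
(2, 7, 7, 7)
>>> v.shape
()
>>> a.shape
(2, 11)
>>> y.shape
(7, 7, 7, 2)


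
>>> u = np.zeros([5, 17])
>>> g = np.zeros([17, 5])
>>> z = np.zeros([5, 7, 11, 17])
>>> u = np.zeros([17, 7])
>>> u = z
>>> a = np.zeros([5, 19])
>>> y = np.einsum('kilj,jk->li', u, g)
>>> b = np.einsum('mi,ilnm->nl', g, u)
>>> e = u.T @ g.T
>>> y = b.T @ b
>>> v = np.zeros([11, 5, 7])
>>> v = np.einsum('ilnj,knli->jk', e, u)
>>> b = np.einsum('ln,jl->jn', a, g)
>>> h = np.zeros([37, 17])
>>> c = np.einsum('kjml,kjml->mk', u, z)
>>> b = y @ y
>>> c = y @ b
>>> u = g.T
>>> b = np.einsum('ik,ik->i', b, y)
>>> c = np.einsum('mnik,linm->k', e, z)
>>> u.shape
(5, 17)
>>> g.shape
(17, 5)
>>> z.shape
(5, 7, 11, 17)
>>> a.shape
(5, 19)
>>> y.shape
(7, 7)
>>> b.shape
(7,)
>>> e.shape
(17, 11, 7, 17)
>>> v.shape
(17, 5)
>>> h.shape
(37, 17)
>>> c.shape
(17,)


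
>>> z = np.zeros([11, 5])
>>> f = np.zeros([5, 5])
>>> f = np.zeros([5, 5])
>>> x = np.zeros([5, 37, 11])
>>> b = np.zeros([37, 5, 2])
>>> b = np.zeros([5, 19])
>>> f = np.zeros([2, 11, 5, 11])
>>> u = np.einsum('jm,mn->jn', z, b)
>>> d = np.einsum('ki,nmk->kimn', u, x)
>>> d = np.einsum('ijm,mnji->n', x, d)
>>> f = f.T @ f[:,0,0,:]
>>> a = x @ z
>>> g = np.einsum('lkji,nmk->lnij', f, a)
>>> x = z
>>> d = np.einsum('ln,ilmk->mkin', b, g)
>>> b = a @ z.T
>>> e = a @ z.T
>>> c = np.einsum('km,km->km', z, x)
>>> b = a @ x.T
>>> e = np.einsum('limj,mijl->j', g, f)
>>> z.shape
(11, 5)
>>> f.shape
(11, 5, 11, 11)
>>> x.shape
(11, 5)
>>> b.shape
(5, 37, 11)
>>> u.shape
(11, 19)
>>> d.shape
(11, 11, 11, 19)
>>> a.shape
(5, 37, 5)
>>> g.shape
(11, 5, 11, 11)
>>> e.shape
(11,)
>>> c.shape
(11, 5)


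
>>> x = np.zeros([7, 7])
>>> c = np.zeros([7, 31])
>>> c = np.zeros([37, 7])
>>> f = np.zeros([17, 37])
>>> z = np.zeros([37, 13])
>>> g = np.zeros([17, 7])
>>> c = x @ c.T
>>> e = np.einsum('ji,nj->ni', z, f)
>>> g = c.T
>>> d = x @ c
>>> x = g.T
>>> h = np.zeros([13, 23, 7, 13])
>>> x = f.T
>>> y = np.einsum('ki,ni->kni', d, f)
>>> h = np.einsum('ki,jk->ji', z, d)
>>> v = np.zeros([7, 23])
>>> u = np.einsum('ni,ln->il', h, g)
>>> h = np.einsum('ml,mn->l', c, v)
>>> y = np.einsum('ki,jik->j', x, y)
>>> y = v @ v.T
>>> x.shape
(37, 17)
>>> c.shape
(7, 37)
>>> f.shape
(17, 37)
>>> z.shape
(37, 13)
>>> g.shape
(37, 7)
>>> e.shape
(17, 13)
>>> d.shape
(7, 37)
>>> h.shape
(37,)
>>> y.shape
(7, 7)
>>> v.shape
(7, 23)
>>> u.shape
(13, 37)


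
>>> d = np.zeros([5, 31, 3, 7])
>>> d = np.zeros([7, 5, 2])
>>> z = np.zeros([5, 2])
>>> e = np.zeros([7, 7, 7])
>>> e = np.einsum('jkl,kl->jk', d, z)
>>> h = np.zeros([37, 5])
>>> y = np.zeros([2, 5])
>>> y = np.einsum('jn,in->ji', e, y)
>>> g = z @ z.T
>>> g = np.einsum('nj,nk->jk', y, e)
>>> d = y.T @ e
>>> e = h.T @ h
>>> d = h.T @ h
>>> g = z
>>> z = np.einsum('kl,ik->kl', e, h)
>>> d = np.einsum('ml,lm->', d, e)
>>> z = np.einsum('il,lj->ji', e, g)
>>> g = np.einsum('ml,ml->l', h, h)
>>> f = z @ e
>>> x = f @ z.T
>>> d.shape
()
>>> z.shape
(2, 5)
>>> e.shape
(5, 5)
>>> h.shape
(37, 5)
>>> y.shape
(7, 2)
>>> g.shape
(5,)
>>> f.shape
(2, 5)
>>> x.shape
(2, 2)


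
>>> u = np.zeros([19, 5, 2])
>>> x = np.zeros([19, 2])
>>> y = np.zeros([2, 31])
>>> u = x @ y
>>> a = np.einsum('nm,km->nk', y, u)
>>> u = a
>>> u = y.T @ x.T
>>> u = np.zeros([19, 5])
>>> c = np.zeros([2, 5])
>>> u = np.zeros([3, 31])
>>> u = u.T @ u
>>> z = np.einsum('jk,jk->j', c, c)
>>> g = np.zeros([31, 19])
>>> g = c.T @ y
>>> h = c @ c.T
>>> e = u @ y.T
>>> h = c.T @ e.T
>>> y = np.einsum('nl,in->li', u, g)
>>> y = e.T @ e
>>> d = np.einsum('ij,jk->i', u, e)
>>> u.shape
(31, 31)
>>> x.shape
(19, 2)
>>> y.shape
(2, 2)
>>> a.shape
(2, 19)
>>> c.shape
(2, 5)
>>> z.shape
(2,)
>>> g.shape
(5, 31)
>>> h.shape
(5, 31)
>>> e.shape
(31, 2)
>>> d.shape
(31,)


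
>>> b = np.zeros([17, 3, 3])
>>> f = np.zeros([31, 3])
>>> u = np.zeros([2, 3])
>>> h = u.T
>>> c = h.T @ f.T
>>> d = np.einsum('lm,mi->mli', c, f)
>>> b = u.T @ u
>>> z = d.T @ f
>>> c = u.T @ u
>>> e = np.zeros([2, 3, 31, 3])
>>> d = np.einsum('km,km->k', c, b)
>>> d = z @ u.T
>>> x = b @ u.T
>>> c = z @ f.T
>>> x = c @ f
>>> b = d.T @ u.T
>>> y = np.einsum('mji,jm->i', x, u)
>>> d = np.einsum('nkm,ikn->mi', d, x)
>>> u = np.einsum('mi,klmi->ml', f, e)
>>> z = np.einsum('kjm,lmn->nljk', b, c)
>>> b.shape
(2, 2, 2)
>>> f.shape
(31, 3)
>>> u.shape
(31, 3)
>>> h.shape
(3, 2)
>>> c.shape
(3, 2, 31)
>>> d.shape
(2, 3)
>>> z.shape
(31, 3, 2, 2)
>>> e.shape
(2, 3, 31, 3)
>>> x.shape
(3, 2, 3)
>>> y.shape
(3,)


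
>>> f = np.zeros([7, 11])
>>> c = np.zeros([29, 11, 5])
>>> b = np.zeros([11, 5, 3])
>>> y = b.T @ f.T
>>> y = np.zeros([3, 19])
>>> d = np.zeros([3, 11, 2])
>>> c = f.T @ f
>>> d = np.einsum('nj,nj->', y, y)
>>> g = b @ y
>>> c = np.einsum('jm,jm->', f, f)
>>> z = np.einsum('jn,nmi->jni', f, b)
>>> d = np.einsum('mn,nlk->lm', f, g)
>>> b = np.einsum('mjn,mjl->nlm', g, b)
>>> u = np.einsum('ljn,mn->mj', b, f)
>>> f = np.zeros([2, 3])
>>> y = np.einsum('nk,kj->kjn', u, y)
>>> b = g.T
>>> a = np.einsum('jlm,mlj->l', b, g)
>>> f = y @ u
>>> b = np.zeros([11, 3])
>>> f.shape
(3, 19, 3)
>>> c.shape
()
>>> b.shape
(11, 3)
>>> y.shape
(3, 19, 7)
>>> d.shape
(5, 7)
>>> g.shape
(11, 5, 19)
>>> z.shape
(7, 11, 3)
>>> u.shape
(7, 3)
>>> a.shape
(5,)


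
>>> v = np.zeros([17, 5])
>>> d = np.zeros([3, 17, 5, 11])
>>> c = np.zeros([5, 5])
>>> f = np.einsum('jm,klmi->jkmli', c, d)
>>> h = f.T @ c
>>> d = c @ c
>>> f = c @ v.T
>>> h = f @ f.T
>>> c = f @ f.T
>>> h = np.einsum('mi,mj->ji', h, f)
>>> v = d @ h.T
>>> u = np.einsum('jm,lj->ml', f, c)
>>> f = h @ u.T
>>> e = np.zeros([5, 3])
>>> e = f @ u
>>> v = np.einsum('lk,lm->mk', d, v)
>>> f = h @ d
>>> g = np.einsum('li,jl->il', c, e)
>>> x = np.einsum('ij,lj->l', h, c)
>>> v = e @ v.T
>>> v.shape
(17, 17)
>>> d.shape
(5, 5)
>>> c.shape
(5, 5)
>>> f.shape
(17, 5)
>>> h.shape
(17, 5)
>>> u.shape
(17, 5)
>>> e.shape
(17, 5)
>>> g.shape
(5, 5)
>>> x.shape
(5,)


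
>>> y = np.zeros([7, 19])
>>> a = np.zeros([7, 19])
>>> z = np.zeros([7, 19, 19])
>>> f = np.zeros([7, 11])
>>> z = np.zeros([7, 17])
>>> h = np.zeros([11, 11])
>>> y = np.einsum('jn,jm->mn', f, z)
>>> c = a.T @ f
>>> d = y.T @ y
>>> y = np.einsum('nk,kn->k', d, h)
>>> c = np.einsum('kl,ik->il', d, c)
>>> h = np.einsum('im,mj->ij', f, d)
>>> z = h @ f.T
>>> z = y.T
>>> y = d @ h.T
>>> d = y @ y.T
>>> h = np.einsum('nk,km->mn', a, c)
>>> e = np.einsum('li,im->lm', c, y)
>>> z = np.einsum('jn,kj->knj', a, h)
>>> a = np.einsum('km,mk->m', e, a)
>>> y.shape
(11, 7)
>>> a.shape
(7,)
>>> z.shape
(11, 19, 7)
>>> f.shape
(7, 11)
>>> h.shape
(11, 7)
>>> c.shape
(19, 11)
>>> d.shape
(11, 11)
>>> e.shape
(19, 7)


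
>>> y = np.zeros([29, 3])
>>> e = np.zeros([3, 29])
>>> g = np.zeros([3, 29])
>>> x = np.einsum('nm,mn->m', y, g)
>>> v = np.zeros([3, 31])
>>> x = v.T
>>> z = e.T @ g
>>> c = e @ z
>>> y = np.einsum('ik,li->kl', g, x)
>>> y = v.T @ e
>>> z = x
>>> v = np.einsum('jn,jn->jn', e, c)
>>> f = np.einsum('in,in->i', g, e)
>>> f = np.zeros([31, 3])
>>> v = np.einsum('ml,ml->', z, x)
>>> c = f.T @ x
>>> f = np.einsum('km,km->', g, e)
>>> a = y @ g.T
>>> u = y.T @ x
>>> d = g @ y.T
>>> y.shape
(31, 29)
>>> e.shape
(3, 29)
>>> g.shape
(3, 29)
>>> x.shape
(31, 3)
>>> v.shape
()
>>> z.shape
(31, 3)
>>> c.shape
(3, 3)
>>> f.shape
()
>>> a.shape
(31, 3)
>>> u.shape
(29, 3)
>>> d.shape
(3, 31)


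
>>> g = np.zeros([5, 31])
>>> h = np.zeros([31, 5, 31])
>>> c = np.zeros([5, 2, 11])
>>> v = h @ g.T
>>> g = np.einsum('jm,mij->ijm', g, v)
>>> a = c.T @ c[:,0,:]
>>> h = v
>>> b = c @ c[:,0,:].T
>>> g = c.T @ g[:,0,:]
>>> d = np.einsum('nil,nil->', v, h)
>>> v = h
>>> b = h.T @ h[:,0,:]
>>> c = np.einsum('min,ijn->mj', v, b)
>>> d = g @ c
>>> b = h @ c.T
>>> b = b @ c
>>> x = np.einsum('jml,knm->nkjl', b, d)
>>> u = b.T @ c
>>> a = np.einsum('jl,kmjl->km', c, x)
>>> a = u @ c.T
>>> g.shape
(11, 2, 31)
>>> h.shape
(31, 5, 5)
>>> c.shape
(31, 5)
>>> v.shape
(31, 5, 5)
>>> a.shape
(5, 5, 31)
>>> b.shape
(31, 5, 5)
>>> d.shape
(11, 2, 5)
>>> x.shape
(2, 11, 31, 5)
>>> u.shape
(5, 5, 5)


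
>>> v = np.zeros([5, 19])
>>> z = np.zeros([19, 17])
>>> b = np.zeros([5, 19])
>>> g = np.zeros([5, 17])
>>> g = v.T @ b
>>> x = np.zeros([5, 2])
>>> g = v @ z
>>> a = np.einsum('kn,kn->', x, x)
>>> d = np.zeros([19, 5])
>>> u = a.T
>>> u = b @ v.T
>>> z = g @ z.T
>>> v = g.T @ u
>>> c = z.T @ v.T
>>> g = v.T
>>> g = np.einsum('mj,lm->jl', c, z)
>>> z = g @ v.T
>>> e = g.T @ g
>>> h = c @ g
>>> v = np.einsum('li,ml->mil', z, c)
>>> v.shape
(19, 17, 17)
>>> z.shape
(17, 17)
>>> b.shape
(5, 19)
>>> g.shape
(17, 5)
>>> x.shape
(5, 2)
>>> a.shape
()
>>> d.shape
(19, 5)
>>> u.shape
(5, 5)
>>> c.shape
(19, 17)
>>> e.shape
(5, 5)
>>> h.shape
(19, 5)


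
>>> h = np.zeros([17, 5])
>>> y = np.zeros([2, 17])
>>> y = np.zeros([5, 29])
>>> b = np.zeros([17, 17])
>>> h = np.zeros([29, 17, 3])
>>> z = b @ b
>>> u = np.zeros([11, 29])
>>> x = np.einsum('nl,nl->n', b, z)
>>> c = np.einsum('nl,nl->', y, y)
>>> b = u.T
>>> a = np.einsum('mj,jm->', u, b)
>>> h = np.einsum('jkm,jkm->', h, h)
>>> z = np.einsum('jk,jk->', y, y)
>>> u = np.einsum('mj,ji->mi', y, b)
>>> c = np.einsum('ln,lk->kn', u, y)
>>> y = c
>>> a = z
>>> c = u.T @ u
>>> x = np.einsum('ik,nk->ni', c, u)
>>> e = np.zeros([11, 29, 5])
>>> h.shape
()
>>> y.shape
(29, 11)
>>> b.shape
(29, 11)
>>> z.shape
()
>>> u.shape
(5, 11)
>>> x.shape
(5, 11)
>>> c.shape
(11, 11)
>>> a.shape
()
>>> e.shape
(11, 29, 5)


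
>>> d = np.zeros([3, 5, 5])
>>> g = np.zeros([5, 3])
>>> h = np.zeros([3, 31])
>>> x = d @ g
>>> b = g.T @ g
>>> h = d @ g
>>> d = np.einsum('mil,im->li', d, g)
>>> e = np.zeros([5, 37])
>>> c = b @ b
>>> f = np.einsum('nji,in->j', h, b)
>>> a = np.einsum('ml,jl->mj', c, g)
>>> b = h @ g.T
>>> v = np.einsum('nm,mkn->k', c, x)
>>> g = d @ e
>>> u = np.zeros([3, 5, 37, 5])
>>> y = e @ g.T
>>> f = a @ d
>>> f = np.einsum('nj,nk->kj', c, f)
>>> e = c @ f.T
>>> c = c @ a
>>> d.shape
(5, 5)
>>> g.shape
(5, 37)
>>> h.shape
(3, 5, 3)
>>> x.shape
(3, 5, 3)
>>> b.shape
(3, 5, 5)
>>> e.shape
(3, 5)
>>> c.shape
(3, 5)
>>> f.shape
(5, 3)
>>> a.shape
(3, 5)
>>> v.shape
(5,)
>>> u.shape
(3, 5, 37, 5)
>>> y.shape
(5, 5)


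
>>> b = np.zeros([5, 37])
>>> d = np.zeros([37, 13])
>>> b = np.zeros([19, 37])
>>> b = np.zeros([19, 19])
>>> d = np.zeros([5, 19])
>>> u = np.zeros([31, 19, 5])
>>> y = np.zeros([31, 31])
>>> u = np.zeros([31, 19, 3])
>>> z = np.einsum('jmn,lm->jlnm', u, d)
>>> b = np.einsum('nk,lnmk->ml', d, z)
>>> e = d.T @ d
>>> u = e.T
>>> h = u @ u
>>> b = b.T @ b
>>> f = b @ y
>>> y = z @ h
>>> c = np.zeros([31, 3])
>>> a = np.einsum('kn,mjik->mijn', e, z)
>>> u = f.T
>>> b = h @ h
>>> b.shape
(19, 19)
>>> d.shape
(5, 19)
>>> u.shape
(31, 31)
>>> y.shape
(31, 5, 3, 19)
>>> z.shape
(31, 5, 3, 19)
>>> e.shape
(19, 19)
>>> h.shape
(19, 19)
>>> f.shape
(31, 31)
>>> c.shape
(31, 3)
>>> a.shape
(31, 3, 5, 19)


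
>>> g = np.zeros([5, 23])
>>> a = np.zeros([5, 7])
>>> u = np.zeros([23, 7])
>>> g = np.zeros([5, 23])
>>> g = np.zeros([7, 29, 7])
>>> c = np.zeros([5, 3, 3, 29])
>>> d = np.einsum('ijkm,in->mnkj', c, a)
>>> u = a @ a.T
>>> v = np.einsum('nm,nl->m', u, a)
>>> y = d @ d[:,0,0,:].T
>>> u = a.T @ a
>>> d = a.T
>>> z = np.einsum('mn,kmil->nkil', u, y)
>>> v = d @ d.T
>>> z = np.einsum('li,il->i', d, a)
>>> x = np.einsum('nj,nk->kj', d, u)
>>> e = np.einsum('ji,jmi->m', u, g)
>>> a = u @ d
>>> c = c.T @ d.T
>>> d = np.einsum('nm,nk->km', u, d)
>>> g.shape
(7, 29, 7)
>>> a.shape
(7, 5)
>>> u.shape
(7, 7)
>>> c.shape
(29, 3, 3, 7)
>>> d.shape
(5, 7)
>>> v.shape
(7, 7)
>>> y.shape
(29, 7, 3, 29)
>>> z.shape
(5,)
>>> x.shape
(7, 5)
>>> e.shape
(29,)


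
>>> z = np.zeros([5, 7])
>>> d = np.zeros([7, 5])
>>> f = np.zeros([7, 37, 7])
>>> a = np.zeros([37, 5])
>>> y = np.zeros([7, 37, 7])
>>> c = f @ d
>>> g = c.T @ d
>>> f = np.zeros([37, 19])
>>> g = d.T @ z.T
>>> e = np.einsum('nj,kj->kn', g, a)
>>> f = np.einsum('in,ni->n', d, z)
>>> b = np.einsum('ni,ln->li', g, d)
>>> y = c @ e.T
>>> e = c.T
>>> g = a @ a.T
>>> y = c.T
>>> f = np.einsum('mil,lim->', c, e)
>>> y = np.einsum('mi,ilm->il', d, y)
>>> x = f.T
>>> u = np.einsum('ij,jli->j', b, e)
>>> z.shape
(5, 7)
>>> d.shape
(7, 5)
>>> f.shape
()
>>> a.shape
(37, 5)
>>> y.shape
(5, 37)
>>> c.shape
(7, 37, 5)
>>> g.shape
(37, 37)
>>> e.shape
(5, 37, 7)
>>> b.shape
(7, 5)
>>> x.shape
()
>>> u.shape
(5,)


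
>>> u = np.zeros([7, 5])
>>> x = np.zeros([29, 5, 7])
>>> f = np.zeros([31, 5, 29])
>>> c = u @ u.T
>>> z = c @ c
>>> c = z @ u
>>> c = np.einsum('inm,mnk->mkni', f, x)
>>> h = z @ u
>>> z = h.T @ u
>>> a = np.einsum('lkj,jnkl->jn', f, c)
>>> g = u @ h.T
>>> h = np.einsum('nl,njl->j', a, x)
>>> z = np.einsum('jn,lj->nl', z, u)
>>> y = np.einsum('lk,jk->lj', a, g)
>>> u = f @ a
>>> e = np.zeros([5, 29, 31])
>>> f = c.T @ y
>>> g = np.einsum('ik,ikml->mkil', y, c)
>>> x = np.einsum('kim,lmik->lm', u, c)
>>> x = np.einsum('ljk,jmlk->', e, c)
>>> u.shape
(31, 5, 7)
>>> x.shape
()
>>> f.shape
(31, 5, 7, 7)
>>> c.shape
(29, 7, 5, 31)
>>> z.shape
(5, 7)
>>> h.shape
(5,)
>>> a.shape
(29, 7)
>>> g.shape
(5, 7, 29, 31)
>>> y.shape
(29, 7)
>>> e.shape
(5, 29, 31)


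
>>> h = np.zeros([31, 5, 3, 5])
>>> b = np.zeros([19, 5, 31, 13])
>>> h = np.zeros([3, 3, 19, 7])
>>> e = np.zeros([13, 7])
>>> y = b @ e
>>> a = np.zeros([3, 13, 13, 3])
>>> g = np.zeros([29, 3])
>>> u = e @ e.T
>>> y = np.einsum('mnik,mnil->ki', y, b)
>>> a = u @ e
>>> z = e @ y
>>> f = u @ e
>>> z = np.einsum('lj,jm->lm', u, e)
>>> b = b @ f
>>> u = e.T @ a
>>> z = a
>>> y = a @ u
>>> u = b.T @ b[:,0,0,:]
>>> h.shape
(3, 3, 19, 7)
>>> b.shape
(19, 5, 31, 7)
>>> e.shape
(13, 7)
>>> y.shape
(13, 7)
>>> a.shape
(13, 7)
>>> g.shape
(29, 3)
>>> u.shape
(7, 31, 5, 7)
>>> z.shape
(13, 7)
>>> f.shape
(13, 7)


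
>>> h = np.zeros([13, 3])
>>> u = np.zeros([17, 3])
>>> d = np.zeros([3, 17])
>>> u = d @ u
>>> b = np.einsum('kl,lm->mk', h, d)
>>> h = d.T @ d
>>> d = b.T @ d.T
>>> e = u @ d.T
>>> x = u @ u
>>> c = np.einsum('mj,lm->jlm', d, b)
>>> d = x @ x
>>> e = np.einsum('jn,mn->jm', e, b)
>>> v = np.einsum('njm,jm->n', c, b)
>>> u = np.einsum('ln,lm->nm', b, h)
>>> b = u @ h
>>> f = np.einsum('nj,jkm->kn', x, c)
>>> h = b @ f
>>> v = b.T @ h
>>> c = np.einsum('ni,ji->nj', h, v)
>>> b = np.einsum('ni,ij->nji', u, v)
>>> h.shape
(13, 3)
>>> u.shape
(13, 17)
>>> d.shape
(3, 3)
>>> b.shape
(13, 3, 17)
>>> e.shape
(3, 17)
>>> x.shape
(3, 3)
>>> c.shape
(13, 17)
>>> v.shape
(17, 3)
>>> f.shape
(17, 3)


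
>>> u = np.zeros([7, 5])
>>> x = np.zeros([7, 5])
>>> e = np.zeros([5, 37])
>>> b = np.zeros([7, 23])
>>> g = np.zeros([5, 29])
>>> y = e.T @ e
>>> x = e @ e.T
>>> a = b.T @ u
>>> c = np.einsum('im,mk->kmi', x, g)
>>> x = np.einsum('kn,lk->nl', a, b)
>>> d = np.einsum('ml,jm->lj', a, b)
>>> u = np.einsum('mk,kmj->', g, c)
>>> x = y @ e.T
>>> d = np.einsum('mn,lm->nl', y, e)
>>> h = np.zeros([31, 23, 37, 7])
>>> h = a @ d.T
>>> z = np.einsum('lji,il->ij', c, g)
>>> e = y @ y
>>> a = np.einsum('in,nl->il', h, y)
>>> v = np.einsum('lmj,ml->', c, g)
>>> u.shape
()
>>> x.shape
(37, 5)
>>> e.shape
(37, 37)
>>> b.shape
(7, 23)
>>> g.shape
(5, 29)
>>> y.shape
(37, 37)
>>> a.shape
(23, 37)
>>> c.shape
(29, 5, 5)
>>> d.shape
(37, 5)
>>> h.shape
(23, 37)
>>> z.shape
(5, 5)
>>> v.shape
()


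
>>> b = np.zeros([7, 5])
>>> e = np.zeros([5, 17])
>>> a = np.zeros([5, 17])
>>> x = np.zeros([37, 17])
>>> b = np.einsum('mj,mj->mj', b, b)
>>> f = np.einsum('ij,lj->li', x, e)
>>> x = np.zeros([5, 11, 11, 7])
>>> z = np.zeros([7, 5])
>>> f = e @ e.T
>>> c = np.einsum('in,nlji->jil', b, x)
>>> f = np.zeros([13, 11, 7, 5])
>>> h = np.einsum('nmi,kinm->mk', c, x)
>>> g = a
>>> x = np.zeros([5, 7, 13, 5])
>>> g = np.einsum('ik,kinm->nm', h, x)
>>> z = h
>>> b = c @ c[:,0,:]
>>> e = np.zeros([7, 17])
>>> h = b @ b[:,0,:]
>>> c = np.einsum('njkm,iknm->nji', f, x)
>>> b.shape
(11, 7, 11)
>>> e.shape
(7, 17)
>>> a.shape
(5, 17)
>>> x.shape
(5, 7, 13, 5)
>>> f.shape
(13, 11, 7, 5)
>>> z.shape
(7, 5)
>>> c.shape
(13, 11, 5)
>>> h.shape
(11, 7, 11)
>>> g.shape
(13, 5)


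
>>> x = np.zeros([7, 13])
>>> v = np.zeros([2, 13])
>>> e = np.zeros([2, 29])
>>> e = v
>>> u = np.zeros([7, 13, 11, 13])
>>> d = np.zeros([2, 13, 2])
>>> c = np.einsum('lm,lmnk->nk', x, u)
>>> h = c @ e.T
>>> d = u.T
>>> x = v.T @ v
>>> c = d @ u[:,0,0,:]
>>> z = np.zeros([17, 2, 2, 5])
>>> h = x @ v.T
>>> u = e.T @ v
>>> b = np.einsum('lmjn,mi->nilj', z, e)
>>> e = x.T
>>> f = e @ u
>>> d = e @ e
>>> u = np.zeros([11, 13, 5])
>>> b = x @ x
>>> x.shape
(13, 13)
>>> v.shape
(2, 13)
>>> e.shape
(13, 13)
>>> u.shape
(11, 13, 5)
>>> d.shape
(13, 13)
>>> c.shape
(13, 11, 13, 13)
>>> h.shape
(13, 2)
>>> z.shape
(17, 2, 2, 5)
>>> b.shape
(13, 13)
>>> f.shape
(13, 13)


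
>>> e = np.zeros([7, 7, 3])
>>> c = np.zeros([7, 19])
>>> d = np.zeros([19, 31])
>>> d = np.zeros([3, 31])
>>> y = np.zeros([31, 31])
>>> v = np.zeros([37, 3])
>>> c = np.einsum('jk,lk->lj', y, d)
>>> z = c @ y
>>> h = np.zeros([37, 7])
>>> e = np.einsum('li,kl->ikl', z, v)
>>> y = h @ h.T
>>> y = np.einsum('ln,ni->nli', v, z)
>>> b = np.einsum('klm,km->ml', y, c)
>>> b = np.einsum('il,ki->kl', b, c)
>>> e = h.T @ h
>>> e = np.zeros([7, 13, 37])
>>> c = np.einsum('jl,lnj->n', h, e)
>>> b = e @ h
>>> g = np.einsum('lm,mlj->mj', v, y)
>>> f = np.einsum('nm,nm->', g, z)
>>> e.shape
(7, 13, 37)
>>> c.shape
(13,)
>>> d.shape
(3, 31)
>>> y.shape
(3, 37, 31)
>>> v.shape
(37, 3)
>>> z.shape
(3, 31)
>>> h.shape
(37, 7)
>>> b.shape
(7, 13, 7)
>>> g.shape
(3, 31)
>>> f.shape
()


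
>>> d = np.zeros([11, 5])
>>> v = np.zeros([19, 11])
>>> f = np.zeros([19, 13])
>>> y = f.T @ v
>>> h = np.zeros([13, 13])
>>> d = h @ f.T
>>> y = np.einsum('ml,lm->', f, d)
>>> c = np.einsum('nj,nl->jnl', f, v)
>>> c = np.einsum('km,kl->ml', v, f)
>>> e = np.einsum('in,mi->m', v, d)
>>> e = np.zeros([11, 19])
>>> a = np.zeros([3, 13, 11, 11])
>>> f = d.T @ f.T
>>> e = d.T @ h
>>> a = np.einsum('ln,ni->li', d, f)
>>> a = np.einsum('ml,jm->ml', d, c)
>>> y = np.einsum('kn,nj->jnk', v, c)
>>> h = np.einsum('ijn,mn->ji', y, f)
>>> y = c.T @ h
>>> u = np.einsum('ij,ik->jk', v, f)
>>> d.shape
(13, 19)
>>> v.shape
(19, 11)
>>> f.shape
(19, 19)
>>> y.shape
(13, 13)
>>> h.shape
(11, 13)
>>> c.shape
(11, 13)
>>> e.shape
(19, 13)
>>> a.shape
(13, 19)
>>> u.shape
(11, 19)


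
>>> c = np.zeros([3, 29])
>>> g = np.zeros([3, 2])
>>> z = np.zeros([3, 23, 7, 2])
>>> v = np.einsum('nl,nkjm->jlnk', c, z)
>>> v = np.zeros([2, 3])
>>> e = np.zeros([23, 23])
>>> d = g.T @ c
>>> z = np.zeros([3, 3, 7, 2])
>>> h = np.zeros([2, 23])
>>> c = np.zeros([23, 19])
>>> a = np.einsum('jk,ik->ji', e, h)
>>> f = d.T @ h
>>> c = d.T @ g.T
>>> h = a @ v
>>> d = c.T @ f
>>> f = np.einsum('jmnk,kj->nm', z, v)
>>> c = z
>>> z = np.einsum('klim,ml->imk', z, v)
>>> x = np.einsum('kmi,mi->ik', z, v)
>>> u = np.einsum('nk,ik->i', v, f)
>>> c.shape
(3, 3, 7, 2)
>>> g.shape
(3, 2)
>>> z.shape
(7, 2, 3)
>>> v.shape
(2, 3)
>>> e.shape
(23, 23)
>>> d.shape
(3, 23)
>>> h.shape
(23, 3)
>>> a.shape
(23, 2)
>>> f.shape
(7, 3)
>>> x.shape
(3, 7)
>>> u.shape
(7,)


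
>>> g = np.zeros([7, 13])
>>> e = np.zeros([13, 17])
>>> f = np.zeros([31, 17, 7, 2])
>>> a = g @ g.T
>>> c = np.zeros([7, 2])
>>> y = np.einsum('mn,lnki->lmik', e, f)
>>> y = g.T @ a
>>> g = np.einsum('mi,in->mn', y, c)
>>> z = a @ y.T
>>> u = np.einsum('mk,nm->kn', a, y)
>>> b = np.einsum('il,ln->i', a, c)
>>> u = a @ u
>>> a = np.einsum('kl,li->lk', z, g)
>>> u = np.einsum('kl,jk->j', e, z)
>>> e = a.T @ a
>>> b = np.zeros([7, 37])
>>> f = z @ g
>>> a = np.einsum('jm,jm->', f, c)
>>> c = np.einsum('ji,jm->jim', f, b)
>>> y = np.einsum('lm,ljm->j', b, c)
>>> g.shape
(13, 2)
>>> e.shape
(7, 7)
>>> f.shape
(7, 2)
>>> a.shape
()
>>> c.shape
(7, 2, 37)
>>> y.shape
(2,)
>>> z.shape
(7, 13)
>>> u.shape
(7,)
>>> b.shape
(7, 37)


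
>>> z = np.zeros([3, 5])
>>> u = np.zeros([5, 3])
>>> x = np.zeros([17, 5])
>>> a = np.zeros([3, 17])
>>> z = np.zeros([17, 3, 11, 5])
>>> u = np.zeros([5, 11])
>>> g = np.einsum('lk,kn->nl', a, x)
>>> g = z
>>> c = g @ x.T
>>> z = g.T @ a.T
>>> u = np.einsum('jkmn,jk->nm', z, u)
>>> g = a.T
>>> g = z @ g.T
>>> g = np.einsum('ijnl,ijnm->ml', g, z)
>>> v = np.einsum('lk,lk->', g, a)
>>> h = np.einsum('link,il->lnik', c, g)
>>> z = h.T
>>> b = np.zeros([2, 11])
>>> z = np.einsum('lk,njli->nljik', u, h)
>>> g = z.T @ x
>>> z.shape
(17, 3, 11, 17, 3)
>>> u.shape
(3, 3)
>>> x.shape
(17, 5)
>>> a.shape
(3, 17)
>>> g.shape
(3, 17, 11, 3, 5)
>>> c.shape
(17, 3, 11, 17)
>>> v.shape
()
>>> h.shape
(17, 11, 3, 17)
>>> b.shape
(2, 11)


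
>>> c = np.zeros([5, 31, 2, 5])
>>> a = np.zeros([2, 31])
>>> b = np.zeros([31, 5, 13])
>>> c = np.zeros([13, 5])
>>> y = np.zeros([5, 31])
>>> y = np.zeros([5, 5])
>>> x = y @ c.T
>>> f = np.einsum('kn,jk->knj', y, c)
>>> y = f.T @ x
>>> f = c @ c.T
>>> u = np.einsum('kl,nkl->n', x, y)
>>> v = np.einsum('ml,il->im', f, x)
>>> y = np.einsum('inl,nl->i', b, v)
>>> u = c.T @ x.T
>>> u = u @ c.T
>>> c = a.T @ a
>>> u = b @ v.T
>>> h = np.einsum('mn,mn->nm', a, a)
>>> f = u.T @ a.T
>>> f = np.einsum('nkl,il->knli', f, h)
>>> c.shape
(31, 31)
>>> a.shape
(2, 31)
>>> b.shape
(31, 5, 13)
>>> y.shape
(31,)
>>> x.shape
(5, 13)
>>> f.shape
(5, 5, 2, 31)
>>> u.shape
(31, 5, 5)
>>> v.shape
(5, 13)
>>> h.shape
(31, 2)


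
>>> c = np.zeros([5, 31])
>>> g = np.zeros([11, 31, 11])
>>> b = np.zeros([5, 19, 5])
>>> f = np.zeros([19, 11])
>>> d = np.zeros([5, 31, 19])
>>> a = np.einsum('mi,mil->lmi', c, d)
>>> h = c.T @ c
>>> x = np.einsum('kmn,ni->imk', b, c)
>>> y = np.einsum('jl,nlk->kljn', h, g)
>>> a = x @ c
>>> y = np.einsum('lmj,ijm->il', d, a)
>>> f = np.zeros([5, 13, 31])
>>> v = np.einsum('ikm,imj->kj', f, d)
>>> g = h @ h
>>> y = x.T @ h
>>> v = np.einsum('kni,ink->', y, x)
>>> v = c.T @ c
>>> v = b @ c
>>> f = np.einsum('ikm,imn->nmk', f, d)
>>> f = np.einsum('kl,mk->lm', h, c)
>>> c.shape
(5, 31)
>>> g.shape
(31, 31)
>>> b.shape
(5, 19, 5)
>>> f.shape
(31, 5)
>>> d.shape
(5, 31, 19)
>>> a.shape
(31, 19, 31)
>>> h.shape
(31, 31)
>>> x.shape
(31, 19, 5)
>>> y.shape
(5, 19, 31)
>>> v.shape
(5, 19, 31)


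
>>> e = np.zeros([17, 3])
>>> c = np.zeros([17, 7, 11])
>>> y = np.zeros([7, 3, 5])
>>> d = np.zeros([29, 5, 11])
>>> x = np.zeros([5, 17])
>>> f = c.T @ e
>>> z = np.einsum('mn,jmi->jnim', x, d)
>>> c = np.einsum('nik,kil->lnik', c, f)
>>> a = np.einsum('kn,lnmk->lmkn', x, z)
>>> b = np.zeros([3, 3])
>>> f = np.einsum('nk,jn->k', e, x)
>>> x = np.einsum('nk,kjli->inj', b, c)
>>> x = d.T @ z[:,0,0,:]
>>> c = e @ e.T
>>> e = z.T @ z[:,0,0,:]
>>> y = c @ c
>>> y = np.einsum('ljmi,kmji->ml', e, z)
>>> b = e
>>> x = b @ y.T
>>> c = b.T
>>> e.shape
(5, 11, 17, 5)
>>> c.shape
(5, 17, 11, 5)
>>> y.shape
(17, 5)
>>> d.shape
(29, 5, 11)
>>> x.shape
(5, 11, 17, 17)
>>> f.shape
(3,)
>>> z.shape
(29, 17, 11, 5)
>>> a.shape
(29, 11, 5, 17)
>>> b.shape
(5, 11, 17, 5)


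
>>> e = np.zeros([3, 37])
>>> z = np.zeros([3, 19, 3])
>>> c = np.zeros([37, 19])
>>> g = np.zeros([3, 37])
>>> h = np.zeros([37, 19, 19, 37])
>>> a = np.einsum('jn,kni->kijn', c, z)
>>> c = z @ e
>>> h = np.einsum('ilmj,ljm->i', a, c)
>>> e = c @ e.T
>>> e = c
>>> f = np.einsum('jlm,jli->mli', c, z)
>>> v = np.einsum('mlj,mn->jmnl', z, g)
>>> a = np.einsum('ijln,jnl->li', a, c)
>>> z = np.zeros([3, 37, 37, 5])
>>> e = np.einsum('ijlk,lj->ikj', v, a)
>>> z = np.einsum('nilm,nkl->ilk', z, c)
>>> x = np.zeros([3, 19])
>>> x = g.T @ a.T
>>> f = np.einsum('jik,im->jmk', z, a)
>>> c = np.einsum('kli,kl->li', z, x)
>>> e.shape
(3, 19, 3)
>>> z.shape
(37, 37, 19)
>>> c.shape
(37, 19)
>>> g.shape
(3, 37)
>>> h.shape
(3,)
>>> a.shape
(37, 3)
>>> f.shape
(37, 3, 19)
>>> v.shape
(3, 3, 37, 19)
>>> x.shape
(37, 37)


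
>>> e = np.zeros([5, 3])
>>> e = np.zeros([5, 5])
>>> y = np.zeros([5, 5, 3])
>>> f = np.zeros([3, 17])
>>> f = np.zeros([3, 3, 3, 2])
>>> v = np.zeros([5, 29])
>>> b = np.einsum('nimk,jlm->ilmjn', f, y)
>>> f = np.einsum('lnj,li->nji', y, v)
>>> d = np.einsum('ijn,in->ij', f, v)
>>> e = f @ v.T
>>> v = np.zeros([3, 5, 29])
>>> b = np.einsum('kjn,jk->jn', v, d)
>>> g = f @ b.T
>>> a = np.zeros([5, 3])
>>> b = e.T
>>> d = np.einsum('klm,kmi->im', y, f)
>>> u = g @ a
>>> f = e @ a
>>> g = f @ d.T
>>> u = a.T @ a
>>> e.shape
(5, 3, 5)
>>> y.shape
(5, 5, 3)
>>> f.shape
(5, 3, 3)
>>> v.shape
(3, 5, 29)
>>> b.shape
(5, 3, 5)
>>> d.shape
(29, 3)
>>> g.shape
(5, 3, 29)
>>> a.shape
(5, 3)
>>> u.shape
(3, 3)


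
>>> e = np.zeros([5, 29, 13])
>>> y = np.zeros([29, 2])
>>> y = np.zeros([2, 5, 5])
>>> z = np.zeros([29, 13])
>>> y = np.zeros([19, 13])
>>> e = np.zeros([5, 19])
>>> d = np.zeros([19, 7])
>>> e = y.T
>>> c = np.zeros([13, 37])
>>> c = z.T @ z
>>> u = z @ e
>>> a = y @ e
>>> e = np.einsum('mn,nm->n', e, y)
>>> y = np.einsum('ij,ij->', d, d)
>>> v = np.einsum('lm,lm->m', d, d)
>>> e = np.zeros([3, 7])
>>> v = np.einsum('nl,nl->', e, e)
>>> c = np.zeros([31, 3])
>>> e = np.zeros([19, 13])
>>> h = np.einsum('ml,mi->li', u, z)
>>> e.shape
(19, 13)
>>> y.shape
()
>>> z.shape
(29, 13)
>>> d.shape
(19, 7)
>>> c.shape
(31, 3)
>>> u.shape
(29, 19)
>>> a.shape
(19, 19)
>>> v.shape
()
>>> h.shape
(19, 13)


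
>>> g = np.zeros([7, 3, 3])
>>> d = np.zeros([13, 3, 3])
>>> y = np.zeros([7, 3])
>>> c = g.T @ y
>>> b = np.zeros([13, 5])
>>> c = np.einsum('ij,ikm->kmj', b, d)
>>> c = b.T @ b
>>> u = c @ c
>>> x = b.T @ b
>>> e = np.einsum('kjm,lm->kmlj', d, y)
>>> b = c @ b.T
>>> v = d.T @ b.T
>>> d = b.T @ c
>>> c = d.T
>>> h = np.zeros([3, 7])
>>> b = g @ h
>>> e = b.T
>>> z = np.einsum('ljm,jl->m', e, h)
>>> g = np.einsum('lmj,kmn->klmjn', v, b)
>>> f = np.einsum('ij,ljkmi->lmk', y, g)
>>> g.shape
(7, 3, 3, 5, 7)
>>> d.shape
(13, 5)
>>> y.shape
(7, 3)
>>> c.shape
(5, 13)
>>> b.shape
(7, 3, 7)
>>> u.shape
(5, 5)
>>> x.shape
(5, 5)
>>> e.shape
(7, 3, 7)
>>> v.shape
(3, 3, 5)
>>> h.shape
(3, 7)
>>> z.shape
(7,)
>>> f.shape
(7, 5, 3)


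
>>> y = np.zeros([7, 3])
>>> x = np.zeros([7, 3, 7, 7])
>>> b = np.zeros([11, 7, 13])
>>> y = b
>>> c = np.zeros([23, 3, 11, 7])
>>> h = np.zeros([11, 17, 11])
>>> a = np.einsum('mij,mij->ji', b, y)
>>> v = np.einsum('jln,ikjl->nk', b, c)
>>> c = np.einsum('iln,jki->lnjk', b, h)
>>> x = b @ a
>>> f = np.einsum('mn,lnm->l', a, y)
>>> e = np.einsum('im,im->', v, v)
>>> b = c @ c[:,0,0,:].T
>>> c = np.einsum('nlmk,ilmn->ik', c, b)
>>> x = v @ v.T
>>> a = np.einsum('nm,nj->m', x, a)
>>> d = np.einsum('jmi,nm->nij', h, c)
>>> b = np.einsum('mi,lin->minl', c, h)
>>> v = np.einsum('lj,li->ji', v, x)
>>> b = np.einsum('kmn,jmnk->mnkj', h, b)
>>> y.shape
(11, 7, 13)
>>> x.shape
(13, 13)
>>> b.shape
(17, 11, 11, 7)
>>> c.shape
(7, 17)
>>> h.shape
(11, 17, 11)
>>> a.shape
(13,)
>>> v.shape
(3, 13)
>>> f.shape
(11,)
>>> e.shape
()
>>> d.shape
(7, 11, 11)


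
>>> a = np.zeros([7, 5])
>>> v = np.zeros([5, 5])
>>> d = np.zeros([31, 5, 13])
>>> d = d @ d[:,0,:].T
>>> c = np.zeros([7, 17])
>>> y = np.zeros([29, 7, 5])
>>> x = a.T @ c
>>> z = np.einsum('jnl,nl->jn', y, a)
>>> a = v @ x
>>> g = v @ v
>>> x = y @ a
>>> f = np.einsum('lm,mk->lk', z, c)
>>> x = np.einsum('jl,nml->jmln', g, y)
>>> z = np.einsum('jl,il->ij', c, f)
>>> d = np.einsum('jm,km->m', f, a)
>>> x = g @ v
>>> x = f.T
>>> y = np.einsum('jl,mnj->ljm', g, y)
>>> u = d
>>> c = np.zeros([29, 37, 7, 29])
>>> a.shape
(5, 17)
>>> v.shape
(5, 5)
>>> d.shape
(17,)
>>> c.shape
(29, 37, 7, 29)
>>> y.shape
(5, 5, 29)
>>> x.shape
(17, 29)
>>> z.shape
(29, 7)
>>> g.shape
(5, 5)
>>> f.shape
(29, 17)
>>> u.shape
(17,)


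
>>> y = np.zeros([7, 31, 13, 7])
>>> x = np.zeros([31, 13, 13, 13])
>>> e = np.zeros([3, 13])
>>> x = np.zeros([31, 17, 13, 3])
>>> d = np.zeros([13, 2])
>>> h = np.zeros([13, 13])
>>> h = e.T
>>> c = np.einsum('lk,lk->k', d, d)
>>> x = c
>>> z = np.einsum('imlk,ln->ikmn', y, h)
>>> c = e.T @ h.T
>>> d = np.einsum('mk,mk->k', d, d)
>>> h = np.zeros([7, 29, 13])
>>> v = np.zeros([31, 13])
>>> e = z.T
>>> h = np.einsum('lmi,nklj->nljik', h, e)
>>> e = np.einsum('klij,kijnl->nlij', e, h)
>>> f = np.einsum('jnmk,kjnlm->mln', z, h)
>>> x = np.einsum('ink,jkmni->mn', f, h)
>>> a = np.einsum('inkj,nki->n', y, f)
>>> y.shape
(7, 31, 13, 7)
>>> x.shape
(7, 13)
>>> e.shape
(13, 31, 7, 7)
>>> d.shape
(2,)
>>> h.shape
(3, 7, 7, 13, 31)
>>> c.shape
(13, 13)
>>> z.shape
(7, 7, 31, 3)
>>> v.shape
(31, 13)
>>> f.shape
(31, 13, 7)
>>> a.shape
(31,)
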